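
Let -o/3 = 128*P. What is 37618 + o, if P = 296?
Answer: -76046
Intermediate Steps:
o = -113664 (o = -384*296 = -3*37888 = -113664)
37618 + o = 37618 - 113664 = -76046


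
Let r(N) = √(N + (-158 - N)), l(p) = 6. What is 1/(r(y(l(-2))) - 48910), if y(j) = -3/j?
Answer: -24455/1196094129 - I*√158/2392188258 ≈ -2.0446e-5 - 5.2545e-9*I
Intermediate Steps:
r(N) = I*√158 (r(N) = √(-158) = I*√158)
1/(r(y(l(-2))) - 48910) = 1/(I*√158 - 48910) = 1/(-48910 + I*√158)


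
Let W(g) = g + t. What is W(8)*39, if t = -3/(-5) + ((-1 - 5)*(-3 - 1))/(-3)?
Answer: 117/5 ≈ 23.400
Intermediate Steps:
t = -37/5 (t = -3*(-⅕) - 6*(-4)*(-⅓) = ⅗ + 24*(-⅓) = ⅗ - 8 = -37/5 ≈ -7.4000)
W(g) = -37/5 + g (W(g) = g - 37/5 = -37/5 + g)
W(8)*39 = (-37/5 + 8)*39 = (⅗)*39 = 117/5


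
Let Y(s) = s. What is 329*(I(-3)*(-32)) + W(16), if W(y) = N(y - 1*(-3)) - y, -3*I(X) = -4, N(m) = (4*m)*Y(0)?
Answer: -42160/3 ≈ -14053.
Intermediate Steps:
N(m) = 0 (N(m) = (4*m)*0 = 0)
I(X) = 4/3 (I(X) = -⅓*(-4) = 4/3)
W(y) = -y (W(y) = 0 - y = -y)
329*(I(-3)*(-32)) + W(16) = 329*((4/3)*(-32)) - 1*16 = 329*(-128/3) - 16 = -42112/3 - 16 = -42160/3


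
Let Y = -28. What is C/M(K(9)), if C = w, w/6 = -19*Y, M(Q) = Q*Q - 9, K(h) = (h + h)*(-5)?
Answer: 1064/2697 ≈ 0.39451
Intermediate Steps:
K(h) = -10*h (K(h) = (2*h)*(-5) = -10*h)
M(Q) = -9 + Q**2 (M(Q) = Q**2 - 9 = -9 + Q**2)
w = 3192 (w = 6*(-19*(-28)) = 6*532 = 3192)
C = 3192
C/M(K(9)) = 3192/(-9 + (-10*9)**2) = 3192/(-9 + (-90)**2) = 3192/(-9 + 8100) = 3192/8091 = 3192*(1/8091) = 1064/2697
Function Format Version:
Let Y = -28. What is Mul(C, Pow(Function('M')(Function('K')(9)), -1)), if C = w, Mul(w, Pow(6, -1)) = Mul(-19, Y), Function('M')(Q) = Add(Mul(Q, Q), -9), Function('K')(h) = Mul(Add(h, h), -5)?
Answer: Rational(1064, 2697) ≈ 0.39451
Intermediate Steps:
Function('K')(h) = Mul(-10, h) (Function('K')(h) = Mul(Mul(2, h), -5) = Mul(-10, h))
Function('M')(Q) = Add(-9, Pow(Q, 2)) (Function('M')(Q) = Add(Pow(Q, 2), -9) = Add(-9, Pow(Q, 2)))
w = 3192 (w = Mul(6, Mul(-19, -28)) = Mul(6, 532) = 3192)
C = 3192
Mul(C, Pow(Function('M')(Function('K')(9)), -1)) = Mul(3192, Pow(Add(-9, Pow(Mul(-10, 9), 2)), -1)) = Mul(3192, Pow(Add(-9, Pow(-90, 2)), -1)) = Mul(3192, Pow(Add(-9, 8100), -1)) = Mul(3192, Pow(8091, -1)) = Mul(3192, Rational(1, 8091)) = Rational(1064, 2697)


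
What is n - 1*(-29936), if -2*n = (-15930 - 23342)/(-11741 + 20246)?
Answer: 254625316/8505 ≈ 29938.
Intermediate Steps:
n = 19636/8505 (n = -(-15930 - 23342)/(2*(-11741 + 20246)) = -(-19636)/8505 = -½*(-39272/8505) = 19636/8505 ≈ 2.3088)
n - 1*(-29936) = 19636/8505 - 1*(-29936) = 19636/8505 + 29936 = 254625316/8505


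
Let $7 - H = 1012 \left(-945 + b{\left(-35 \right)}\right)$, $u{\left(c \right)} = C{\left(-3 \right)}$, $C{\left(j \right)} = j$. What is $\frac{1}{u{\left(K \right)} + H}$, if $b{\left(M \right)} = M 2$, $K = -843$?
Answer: $\frac{1}{1027184} \approx 9.7354 \cdot 10^{-7}$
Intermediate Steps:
$b{\left(M \right)} = 2 M$
$u{\left(c \right)} = -3$
$H = 1027187$ ($H = 7 - 1012 \left(-945 + 2 \left(-35\right)\right) = 7 - 1012 \left(-945 - 70\right) = 7 - 1012 \left(-1015\right) = 7 - -1027180 = 7 + 1027180 = 1027187$)
$\frac{1}{u{\left(K \right)} + H} = \frac{1}{-3 + 1027187} = \frac{1}{1027184}$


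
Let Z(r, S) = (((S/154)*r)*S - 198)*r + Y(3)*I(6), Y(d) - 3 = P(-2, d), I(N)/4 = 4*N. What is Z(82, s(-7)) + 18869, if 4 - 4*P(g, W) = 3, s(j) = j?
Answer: 55929/11 ≈ 5084.5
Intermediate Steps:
P(g, W) = ¼ (P(g, W) = 1 - ¼*3 = 1 - ¾ = ¼)
I(N) = 16*N (I(N) = 4*(4*N) = 16*N)
Y(d) = 13/4 (Y(d) = 3 + ¼ = 13/4)
Z(r, S) = 312 + r*(-198 + r*S²/154) (Z(r, S) = (((S/154)*r)*S - 198)*r + 13*(16*6)/4 = (((S*(1/154))*r)*S - 198)*r + (13/4)*96 = (((S/154)*r)*S - 198)*r + 312 = ((S*r/154)*S - 198)*r + 312 = (r*S²/154 - 198)*r + 312 = (-198 + r*S²/154)*r + 312 = r*(-198 + r*S²/154) + 312 = 312 + r*(-198 + r*S²/154))
Z(82, s(-7)) + 18869 = (312 - 198*82 + (1/154)*(-7)²*82²) + 18869 = (312 - 16236 + (1/154)*49*6724) + 18869 = (312 - 16236 + 23534/11) + 18869 = -151630/11 + 18869 = 55929/11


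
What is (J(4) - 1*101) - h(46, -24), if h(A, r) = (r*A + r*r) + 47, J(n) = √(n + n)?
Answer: 380 + 2*√2 ≈ 382.83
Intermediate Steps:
J(n) = √2*√n (J(n) = √(2*n) = √2*√n)
h(A, r) = 47 + r² + A*r (h(A, r) = (A*r + r²) + 47 = (r² + A*r) + 47 = 47 + r² + A*r)
(J(4) - 1*101) - h(46, -24) = (√2*√4 - 1*101) - (47 + (-24)² + 46*(-24)) = (√2*2 - 101) - (47 + 576 - 1104) = (2*√2 - 101) - 1*(-481) = (-101 + 2*√2) + 481 = 380 + 2*√2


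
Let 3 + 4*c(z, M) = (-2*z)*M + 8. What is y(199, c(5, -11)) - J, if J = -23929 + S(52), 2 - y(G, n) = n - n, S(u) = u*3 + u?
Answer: 23723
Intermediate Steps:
S(u) = 4*u (S(u) = 3*u + u = 4*u)
c(z, M) = 5/4 - M*z/2 (c(z, M) = -¾ + ((-2*z)*M + 8)/4 = -¾ + (-2*M*z + 8)/4 = -¾ + (8 - 2*M*z)/4 = -¾ + (2 - M*z/2) = 5/4 - M*z/2)
y(G, n) = 2 (y(G, n) = 2 - (n - n) = 2 - 1*0 = 2 + 0 = 2)
J = -23721 (J = -23929 + 4*52 = -23929 + 208 = -23721)
y(199, c(5, -11)) - J = 2 - 1*(-23721) = 2 + 23721 = 23723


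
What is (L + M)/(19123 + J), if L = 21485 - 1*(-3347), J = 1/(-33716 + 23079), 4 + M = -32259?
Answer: -79043547/203411350 ≈ -0.38859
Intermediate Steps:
M = -32263 (M = -4 - 32259 = -32263)
J = -1/10637 (J = 1/(-10637) = -1/10637 ≈ -9.4011e-5)
L = 24832 (L = 21485 + 3347 = 24832)
(L + M)/(19123 + J) = (24832 - 32263)/(19123 - 1/10637) = -7431/203411350/10637 = -7431*10637/203411350 = -79043547/203411350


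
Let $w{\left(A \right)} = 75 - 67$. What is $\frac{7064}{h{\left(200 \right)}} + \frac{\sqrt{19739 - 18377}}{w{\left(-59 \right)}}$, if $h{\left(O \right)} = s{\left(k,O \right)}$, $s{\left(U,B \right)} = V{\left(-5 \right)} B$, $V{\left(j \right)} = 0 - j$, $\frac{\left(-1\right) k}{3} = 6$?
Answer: $\frac{883}{125} + \frac{\sqrt{1362}}{8} \approx 11.677$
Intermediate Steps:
$k = -18$ ($k = \left(-3\right) 6 = -18$)
$w{\left(A \right)} = 8$
$V{\left(j \right)} = - j$
$s{\left(U,B \right)} = 5 B$ ($s{\left(U,B \right)} = \left(-1\right) \left(-5\right) B = 5 B$)
$h{\left(O \right)} = 5 O$
$\frac{7064}{h{\left(200 \right)}} + \frac{\sqrt{19739 - 18377}}{w{\left(-59 \right)}} = \frac{7064}{5 \cdot 200} + \frac{\sqrt{19739 - 18377}}{8} = \frac{7064}{1000} + \sqrt{1362} \cdot \frac{1}{8} = 7064 \cdot \frac{1}{1000} + \frac{\sqrt{1362}}{8} = \frac{883}{125} + \frac{\sqrt{1362}}{8}$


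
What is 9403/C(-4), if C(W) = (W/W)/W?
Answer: -37612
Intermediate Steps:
C(W) = 1/W
9403/C(-4) = 9403/(1/(-4)) = 9403/(-¼) = 9403*(-4) = -37612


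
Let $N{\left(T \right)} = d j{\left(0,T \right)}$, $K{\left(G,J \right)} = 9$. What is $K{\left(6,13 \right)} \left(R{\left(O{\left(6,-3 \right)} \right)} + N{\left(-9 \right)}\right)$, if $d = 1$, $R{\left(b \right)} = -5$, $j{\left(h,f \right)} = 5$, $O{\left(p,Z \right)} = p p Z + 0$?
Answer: $0$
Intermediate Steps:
$O{\left(p,Z \right)} = Z p^{2}$ ($O{\left(p,Z \right)} = p^{2} Z + 0 = Z p^{2} + 0 = Z p^{2}$)
$N{\left(T \right)} = 5$ ($N{\left(T \right)} = 1 \cdot 5 = 5$)
$K{\left(6,13 \right)} \left(R{\left(O{\left(6,-3 \right)} \right)} + N{\left(-9 \right)}\right) = 9 \left(-5 + 5\right) = 9 \cdot 0 = 0$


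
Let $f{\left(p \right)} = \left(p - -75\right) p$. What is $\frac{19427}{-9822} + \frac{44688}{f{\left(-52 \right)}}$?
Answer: $- \frac{115540057}{2936778} \approx -39.342$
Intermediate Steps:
$f{\left(p \right)} = p \left(75 + p\right)$ ($f{\left(p \right)} = \left(p + 75\right) p = \left(75 + p\right) p = p \left(75 + p\right)$)
$\frac{19427}{-9822} + \frac{44688}{f{\left(-52 \right)}} = \frac{19427}{-9822} + \frac{44688}{\left(-52\right) \left(75 - 52\right)} = 19427 \left(- \frac{1}{9822}\right) + \frac{44688}{\left(-52\right) 23} = - \frac{19427}{9822} + \frac{44688}{-1196} = - \frac{19427}{9822} + 44688 \left(- \frac{1}{1196}\right) = - \frac{19427}{9822} - \frac{11172}{299} = - \frac{115540057}{2936778}$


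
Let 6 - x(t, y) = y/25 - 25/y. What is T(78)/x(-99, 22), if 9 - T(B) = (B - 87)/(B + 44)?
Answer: 101475/69967 ≈ 1.4503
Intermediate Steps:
x(t, y) = 6 + 25/y - y/25 (x(t, y) = 6 - (y/25 - 25/y) = 6 - (-25/y + y/25) = 6 + (25/y - y/25) = 6 + 25/y - y/25)
T(B) = 9 - (-87 + B)/(44 + B) (T(B) = 9 - (B - 87)/(B + 44) = 9 - (-87 + B)/(44 + B))
T(78)/x(-99, 22) = ((483 + 8*78)/(44 + 78))/(6 + 25/22 - 1/25*22) = ((483 + 624)/122)/(6 + 25*(1/22) - 22/25) = ((1/122)*1107)/(6 + 25/22 - 22/25) = 1107/(122*(3441/550)) = (1107/122)*(550/3441) = 101475/69967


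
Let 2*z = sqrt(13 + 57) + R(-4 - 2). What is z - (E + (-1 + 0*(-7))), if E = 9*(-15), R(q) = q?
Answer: 133 + sqrt(70)/2 ≈ 137.18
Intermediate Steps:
E = -135
z = -3 + sqrt(70)/2 (z = (sqrt(13 + 57) + (-4 - 2))/2 = (sqrt(70) - 6)/2 = (-6 + sqrt(70))/2 = -3 + sqrt(70)/2 ≈ 1.1833)
z - (E + (-1 + 0*(-7))) = (-3 + sqrt(70)/2) - (-135 + (-1 + 0*(-7))) = (-3 + sqrt(70)/2) - (-135 + (-1 + 0)) = (-3 + sqrt(70)/2) - (-135 - 1) = (-3 + sqrt(70)/2) - 1*(-136) = (-3 + sqrt(70)/2) + 136 = 133 + sqrt(70)/2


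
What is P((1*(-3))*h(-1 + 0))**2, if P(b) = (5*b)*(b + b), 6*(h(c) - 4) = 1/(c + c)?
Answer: 121992025/64 ≈ 1.9061e+6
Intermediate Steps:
h(c) = 4 + 1/(12*c) (h(c) = 4 + 1/(6*(c + c)) = 4 + 1/(6*((2*c))) = 4 + (1/(2*c))/6 = 4 + 1/(12*c))
P(b) = 10*b**2 (P(b) = (5*b)*(2*b) = 10*b**2)
P((1*(-3))*h(-1 + 0))**2 = (10*((1*(-3))*(4 + 1/(12*(-1 + 0))))**2)**2 = (10*(-3*(4 + (1/12)/(-1)))**2)**2 = (10*(-3*(4 + (1/12)*(-1)))**2)**2 = (10*(-3*(4 - 1/12))**2)**2 = (10*(-3*47/12)**2)**2 = (10*(-47/4)**2)**2 = (10*(2209/16))**2 = (11045/8)**2 = 121992025/64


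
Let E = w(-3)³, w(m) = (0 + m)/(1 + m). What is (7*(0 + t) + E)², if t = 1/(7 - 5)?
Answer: 3025/64 ≈ 47.266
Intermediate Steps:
w(m) = m/(1 + m)
t = ½ (t = 1/2 = ½ ≈ 0.50000)
E = 27/8 (E = (-3/(1 - 3))³ = (-3/(-2))³ = (-3*(-½))³ = (3/2)³ = 27/8 ≈ 3.3750)
(7*(0 + t) + E)² = (7*(0 + ½) + 27/8)² = (7*(½) + 27/8)² = (7/2 + 27/8)² = (55/8)² = 3025/64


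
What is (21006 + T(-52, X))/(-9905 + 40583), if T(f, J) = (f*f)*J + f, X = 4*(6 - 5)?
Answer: 5295/5113 ≈ 1.0356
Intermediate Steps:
X = 4 (X = 4*1 = 4)
T(f, J) = f + J*f² (T(f, J) = f²*J + f = J*f² + f = f + J*f²)
(21006 + T(-52, X))/(-9905 + 40583) = (21006 - 52*(1 + 4*(-52)))/(-9905 + 40583) = (21006 - 52*(1 - 208))/30678 = (21006 - 52*(-207))*(1/30678) = (21006 + 10764)*(1/30678) = 31770*(1/30678) = 5295/5113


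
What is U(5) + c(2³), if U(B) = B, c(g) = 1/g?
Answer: 41/8 ≈ 5.1250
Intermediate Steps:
U(5) + c(2³) = 5 + 1/(2³) = 5 + 1/8 = 5 + ⅛ = 41/8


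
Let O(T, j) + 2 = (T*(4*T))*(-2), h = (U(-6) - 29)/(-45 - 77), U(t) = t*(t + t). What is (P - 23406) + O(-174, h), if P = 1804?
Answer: -263812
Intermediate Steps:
U(t) = 2*t**2 (U(t) = t*(2*t) = 2*t**2)
h = -43/122 (h = (2*(-6)**2 - 29)/(-45 - 77) = (2*36 - 29)/(-122) = (72 - 29)*(-1/122) = 43*(-1/122) = -43/122 ≈ -0.35246)
O(T, j) = -2 - 8*T**2 (O(T, j) = -2 + (T*(4*T))*(-2) = -2 + (4*T**2)*(-2) = -2 - 8*T**2)
(P - 23406) + O(-174, h) = (1804 - 23406) + (-2 - 8*(-174)**2) = -21602 + (-2 - 8*30276) = -21602 + (-2 - 242208) = -21602 - 242210 = -263812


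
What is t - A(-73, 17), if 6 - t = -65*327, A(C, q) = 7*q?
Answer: 21142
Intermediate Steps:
t = 21261 (t = 6 - (-65)*327 = 6 - 1*(-21255) = 6 + 21255 = 21261)
t - A(-73, 17) = 21261 - 7*17 = 21261 - 1*119 = 21261 - 119 = 21142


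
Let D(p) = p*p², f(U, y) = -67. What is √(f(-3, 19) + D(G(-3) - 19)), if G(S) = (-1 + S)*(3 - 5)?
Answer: I*√1398 ≈ 37.39*I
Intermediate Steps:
G(S) = 2 - 2*S (G(S) = (-1 + S)*(-2) = 2 - 2*S)
D(p) = p³
√(f(-3, 19) + D(G(-3) - 19)) = √(-67 + ((2 - 2*(-3)) - 19)³) = √(-67 + ((2 + 6) - 19)³) = √(-67 + (8 - 19)³) = √(-67 + (-11)³) = √(-67 - 1331) = √(-1398) = I*√1398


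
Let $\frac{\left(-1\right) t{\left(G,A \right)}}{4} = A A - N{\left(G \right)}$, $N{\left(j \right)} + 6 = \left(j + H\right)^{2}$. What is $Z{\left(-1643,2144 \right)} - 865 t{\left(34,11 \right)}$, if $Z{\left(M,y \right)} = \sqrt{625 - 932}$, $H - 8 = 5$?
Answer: $-7203720 + i \sqrt{307} \approx -7.2037 \cdot 10^{6} + 17.521 i$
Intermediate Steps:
$H = 13$ ($H = 8 + 5 = 13$)
$N{\left(j \right)} = -6 + \left(13 + j\right)^{2}$ ($N{\left(j \right)} = -6 + \left(j + 13\right)^{2} = -6 + \left(13 + j\right)^{2}$)
$Z{\left(M,y \right)} = i \sqrt{307}$ ($Z{\left(M,y \right)} = \sqrt{-307} = i \sqrt{307}$)
$t{\left(G,A \right)} = -24 - 4 A^{2} + 4 \left(13 + G\right)^{2}$ ($t{\left(G,A \right)} = - 4 \left(A A - \left(-6 + \left(13 + G\right)^{2}\right)\right) = - 4 \left(A^{2} - \left(-6 + \left(13 + G\right)^{2}\right)\right) = - 4 \left(6 + A^{2} - \left(13 + G\right)^{2}\right) = -24 - 4 A^{2} + 4 \left(13 + G\right)^{2}$)
$Z{\left(-1643,2144 \right)} - 865 t{\left(34,11 \right)} = i \sqrt{307} - 865 \left(-24 - 4 \cdot 11^{2} + 4 \left(13 + 34\right)^{2}\right) = i \sqrt{307} - 865 \left(-24 - 484 + 4 \cdot 47^{2}\right) = i \sqrt{307} - 865 \left(-24 - 484 + 4 \cdot 2209\right) = i \sqrt{307} - 865 \left(-24 - 484 + 8836\right) = i \sqrt{307} - 865 \cdot 8328 = i \sqrt{307} - 7203720 = -7203720 + i \sqrt{307}$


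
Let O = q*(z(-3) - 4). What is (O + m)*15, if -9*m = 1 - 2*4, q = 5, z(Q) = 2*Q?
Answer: -2215/3 ≈ -738.33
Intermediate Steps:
O = -50 (O = 5*(2*(-3) - 4) = 5*(-6 - 4) = 5*(-10) = -50)
m = 7/9 (m = -(1 - 2*4)/9 = -(1 - 8)/9 = -⅑*(-7) = 7/9 ≈ 0.77778)
(O + m)*15 = (-50 + 7/9)*15 = -443/9*15 = -2215/3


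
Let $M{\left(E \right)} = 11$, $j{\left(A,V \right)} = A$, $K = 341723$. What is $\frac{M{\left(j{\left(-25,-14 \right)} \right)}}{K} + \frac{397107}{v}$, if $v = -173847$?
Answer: $- \frac{45232894348}{19802506127} \approx -2.2842$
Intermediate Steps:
$\frac{M{\left(j{\left(-25,-14 \right)} \right)}}{K} + \frac{397107}{v} = \frac{11}{341723} + \frac{397107}{-173847} = 11 \cdot \frac{1}{341723} + 397107 \left(- \frac{1}{173847}\right) = \frac{11}{341723} - \frac{132369}{57949} = - \frac{45232894348}{19802506127}$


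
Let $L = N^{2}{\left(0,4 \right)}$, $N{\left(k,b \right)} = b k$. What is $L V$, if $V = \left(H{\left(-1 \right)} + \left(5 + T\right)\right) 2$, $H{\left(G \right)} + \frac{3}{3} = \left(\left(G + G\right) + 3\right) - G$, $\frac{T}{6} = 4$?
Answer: $0$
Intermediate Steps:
$T = 24$ ($T = 6 \cdot 4 = 24$)
$H{\left(G \right)} = 2 + G$ ($H{\left(G \right)} = -1 + \left(\left(\left(G + G\right) + 3\right) - G\right) = -1 + \left(\left(2 G + 3\right) - G\right) = -1 + \left(\left(3 + 2 G\right) - G\right) = -1 + \left(3 + G\right) = 2 + G$)
$L = 0$ ($L = \left(4 \cdot 0\right)^{2} = 0^{2} = 0$)
$V = 60$ ($V = \left(\left(2 - 1\right) + \left(5 + 24\right)\right) 2 = \left(1 + 29\right) 2 = 30 \cdot 2 = 60$)
$L V = 0 \cdot 60 = 0$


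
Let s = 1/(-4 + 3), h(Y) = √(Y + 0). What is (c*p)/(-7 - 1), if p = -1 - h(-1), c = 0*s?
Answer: 0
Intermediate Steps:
h(Y) = √Y
s = -1 (s = 1/(-1) = -1)
c = 0 (c = 0*(-1) = 0)
p = -1 - I (p = -1 - √(-1) = -1 - I ≈ -1.0 - 1.0*I)
(c*p)/(-7 - 1) = (0*(-1 - I))/(-7 - 1) = 0/(-8) = 0*(-⅛) = 0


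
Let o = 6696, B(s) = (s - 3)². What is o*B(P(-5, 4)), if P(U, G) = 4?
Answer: 6696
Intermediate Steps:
B(s) = (-3 + s)²
o*B(P(-5, 4)) = 6696*(-3 + 4)² = 6696*1² = 6696*1 = 6696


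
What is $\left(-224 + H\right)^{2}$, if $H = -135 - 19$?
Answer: $142884$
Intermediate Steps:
$H = -154$ ($H = -135 - 19 = -154$)
$\left(-224 + H\right)^{2} = \left(-224 - 154\right)^{2} = \left(-378\right)^{2} = 142884$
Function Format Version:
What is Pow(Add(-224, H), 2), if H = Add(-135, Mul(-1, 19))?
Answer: 142884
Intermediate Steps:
H = -154 (H = Add(-135, -19) = -154)
Pow(Add(-224, H), 2) = Pow(Add(-224, -154), 2) = Pow(-378, 2) = 142884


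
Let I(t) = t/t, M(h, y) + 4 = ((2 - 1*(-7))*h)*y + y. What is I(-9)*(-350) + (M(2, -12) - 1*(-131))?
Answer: -451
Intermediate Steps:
M(h, y) = -4 + y + 9*h*y (M(h, y) = -4 + (((2 - 1*(-7))*h)*y + y) = -4 + (((2 + 7)*h)*y + y) = -4 + ((9*h)*y + y) = -4 + (9*h*y + y) = -4 + (y + 9*h*y) = -4 + y + 9*h*y)
I(t) = 1
I(-9)*(-350) + (M(2, -12) - 1*(-131)) = 1*(-350) + ((-4 - 12 + 9*2*(-12)) - 1*(-131)) = -350 + ((-4 - 12 - 216) + 131) = -350 + (-232 + 131) = -350 - 101 = -451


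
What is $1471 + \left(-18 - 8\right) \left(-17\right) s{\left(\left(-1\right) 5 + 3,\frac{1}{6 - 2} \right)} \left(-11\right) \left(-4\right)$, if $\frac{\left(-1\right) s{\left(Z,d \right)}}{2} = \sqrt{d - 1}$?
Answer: $1471 - 19448 i \sqrt{3} \approx 1471.0 - 33685.0 i$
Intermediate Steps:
$s{\left(Z,d \right)} = - 2 \sqrt{-1 + d}$ ($s{\left(Z,d \right)} = - 2 \sqrt{d - 1} = - 2 \sqrt{-1 + d}$)
$1471 + \left(-18 - 8\right) \left(-17\right) s{\left(\left(-1\right) 5 + 3,\frac{1}{6 - 2} \right)} \left(-11\right) \left(-4\right) = 1471 + \left(-18 - 8\right) \left(-17\right) - 2 \sqrt{-1 + \frac{1}{6 - 2}} \left(-11\right) \left(-4\right) = 1471 + \left(-26\right) \left(-17\right) - 2 \sqrt{-1 + \frac{1}{4}} \left(-11\right) \left(-4\right) = 1471 + 442 - 2 \sqrt{-1 + \frac{1}{4}} \left(-11\right) \left(-4\right) = 1471 + 442 - 2 \sqrt{- \frac{3}{4}} \left(-11\right) \left(-4\right) = 1471 + 442 - 2 \frac{i \sqrt{3}}{2} \left(-11\right) \left(-4\right) = 1471 + 442 - i \sqrt{3} \left(-11\right) \left(-4\right) = 1471 + 442 \cdot 11 i \sqrt{3} \left(-4\right) = 1471 + 442 \left(- 44 i \sqrt{3}\right) = 1471 - 19448 i \sqrt{3}$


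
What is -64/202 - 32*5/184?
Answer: -2756/2323 ≈ -1.1864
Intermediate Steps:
-64/202 - 32*5/184 = -64*1/202 - 160*1/184 = -32/101 - 20/23 = -2756/2323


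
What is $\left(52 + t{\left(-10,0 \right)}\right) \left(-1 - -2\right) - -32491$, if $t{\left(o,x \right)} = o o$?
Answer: $32643$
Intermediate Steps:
$t{\left(o,x \right)} = o^{2}$
$\left(52 + t{\left(-10,0 \right)}\right) \left(-1 - -2\right) - -32491 = \left(52 + \left(-10\right)^{2}\right) \left(-1 - -2\right) - -32491 = \left(52 + 100\right) \left(-1 + 2\right) + 32491 = 152 \cdot 1 + 32491 = 152 + 32491 = 32643$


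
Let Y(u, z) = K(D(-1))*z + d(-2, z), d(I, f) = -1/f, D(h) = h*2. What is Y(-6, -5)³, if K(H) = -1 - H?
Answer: -13824/125 ≈ -110.59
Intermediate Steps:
D(h) = 2*h
Y(u, z) = z - 1/z (Y(u, z) = (-1 - 2*(-1))*z - 1/z = (-1 - 1*(-2))*z - 1/z = (-1 + 2)*z - 1/z = 1*z - 1/z = z - 1/z)
Y(-6, -5)³ = (-5 - 1/(-5))³ = (-5 - 1*(-⅕))³ = (-5 + ⅕)³ = (-24/5)³ = -13824/125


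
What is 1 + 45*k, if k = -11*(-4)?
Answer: 1981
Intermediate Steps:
k = 44
1 + 45*k = 1 + 45*44 = 1 + 1980 = 1981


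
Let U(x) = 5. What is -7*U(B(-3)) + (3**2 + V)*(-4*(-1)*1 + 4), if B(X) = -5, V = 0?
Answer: 37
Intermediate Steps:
-7*U(B(-3)) + (3**2 + V)*(-4*(-1)*1 + 4) = -7*5 + (3**2 + 0)*(-4*(-1)*1 + 4) = -35 + (9 + 0)*(4*1 + 4) = -35 + 9*(4 + 4) = -35 + 9*8 = -35 + 72 = 37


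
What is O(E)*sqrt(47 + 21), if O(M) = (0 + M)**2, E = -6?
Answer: 72*sqrt(17) ≈ 296.86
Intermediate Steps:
O(M) = M**2
O(E)*sqrt(47 + 21) = (-6)**2*sqrt(47 + 21) = 36*sqrt(68) = 36*(2*sqrt(17)) = 72*sqrt(17)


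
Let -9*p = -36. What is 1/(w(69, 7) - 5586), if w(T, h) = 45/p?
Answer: -4/22299 ≈ -0.00017938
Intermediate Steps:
p = 4 (p = -⅑*(-36) = 4)
w(T, h) = 45/4
1/(w(69, 7) - 5586) = 1/(45/4 - 5586) = 1/(-22299/4) = -4/22299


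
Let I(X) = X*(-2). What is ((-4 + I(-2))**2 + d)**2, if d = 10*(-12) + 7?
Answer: 12769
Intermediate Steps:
I(X) = -2*X
d = -113 (d = -120 + 7 = -113)
((-4 + I(-2))**2 + d)**2 = ((-4 - 2*(-2))**2 - 113)**2 = ((-4 + 4)**2 - 113)**2 = (0**2 - 113)**2 = (0 - 113)**2 = (-113)**2 = 12769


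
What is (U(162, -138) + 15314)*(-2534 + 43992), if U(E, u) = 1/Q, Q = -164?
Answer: 52060779855/82 ≈ 6.3489e+8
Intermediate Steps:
U(E, u) = -1/164 (U(E, u) = 1/(-164) = -1/164)
(U(162, -138) + 15314)*(-2534 + 43992) = (-1/164 + 15314)*(-2534 + 43992) = (2511495/164)*41458 = 52060779855/82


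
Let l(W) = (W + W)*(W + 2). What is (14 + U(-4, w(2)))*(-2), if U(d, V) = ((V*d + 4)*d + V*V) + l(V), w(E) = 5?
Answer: -346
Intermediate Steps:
l(W) = 2*W*(2 + W) (l(W) = (2*W)*(2 + W) = 2*W*(2 + W))
U(d, V) = V² + d*(4 + V*d) + 2*V*(2 + V) (U(d, V) = ((V*d + 4)*d + V*V) + 2*V*(2 + V) = ((4 + V*d)*d + V²) + 2*V*(2 + V) = (d*(4 + V*d) + V²) + 2*V*(2 + V) = (V² + d*(4 + V*d)) + 2*V*(2 + V) = V² + d*(4 + V*d) + 2*V*(2 + V))
(14 + U(-4, w(2)))*(-2) = (14 + (3*5² + 4*5 + 4*(-4) + 5*(-4)²))*(-2) = (14 + (3*25 + 20 - 16 + 5*16))*(-2) = (14 + (75 + 20 - 16 + 80))*(-2) = (14 + 159)*(-2) = 173*(-2) = -346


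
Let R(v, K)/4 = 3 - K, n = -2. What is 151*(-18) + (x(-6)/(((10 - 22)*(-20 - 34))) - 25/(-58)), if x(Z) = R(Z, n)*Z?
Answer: -4256003/1566 ≈ -2717.8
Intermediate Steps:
R(v, K) = 12 - 4*K (R(v, K) = 4*(3 - K) = 12 - 4*K)
x(Z) = 20*Z (x(Z) = (12 - 4*(-2))*Z = (12 + 8)*Z = 20*Z)
151*(-18) + (x(-6)/(((10 - 22)*(-20 - 34))) - 25/(-58)) = 151*(-18) + ((20*(-6))/(((10 - 22)*(-20 - 34))) - 25/(-58)) = -2718 + (-120/((-12*(-54))) - 25*(-1/58)) = -2718 + (-120/648 + 25/58) = -2718 + (-120*1/648 + 25/58) = -2718 + (-5/27 + 25/58) = -2718 + 385/1566 = -4256003/1566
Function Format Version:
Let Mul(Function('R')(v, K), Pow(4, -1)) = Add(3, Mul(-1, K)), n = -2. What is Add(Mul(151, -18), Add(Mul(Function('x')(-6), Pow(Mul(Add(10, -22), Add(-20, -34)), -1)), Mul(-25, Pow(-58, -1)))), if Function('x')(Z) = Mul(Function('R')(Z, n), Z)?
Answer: Rational(-4256003, 1566) ≈ -2717.8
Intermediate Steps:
Function('R')(v, K) = Add(12, Mul(-4, K)) (Function('R')(v, K) = Mul(4, Add(3, Mul(-1, K))) = Add(12, Mul(-4, K)))
Function('x')(Z) = Mul(20, Z) (Function('x')(Z) = Mul(Add(12, Mul(-4, -2)), Z) = Mul(Add(12, 8), Z) = Mul(20, Z))
Add(Mul(151, -18), Add(Mul(Function('x')(-6), Pow(Mul(Add(10, -22), Add(-20, -34)), -1)), Mul(-25, Pow(-58, -1)))) = Add(Mul(151, -18), Add(Mul(Mul(20, -6), Pow(Mul(Add(10, -22), Add(-20, -34)), -1)), Mul(-25, Pow(-58, -1)))) = Add(-2718, Add(Mul(-120, Pow(Mul(-12, -54), -1)), Mul(-25, Rational(-1, 58)))) = Add(-2718, Add(Mul(-120, Pow(648, -1)), Rational(25, 58))) = Add(-2718, Add(Mul(-120, Rational(1, 648)), Rational(25, 58))) = Add(-2718, Add(Rational(-5, 27), Rational(25, 58))) = Add(-2718, Rational(385, 1566)) = Rational(-4256003, 1566)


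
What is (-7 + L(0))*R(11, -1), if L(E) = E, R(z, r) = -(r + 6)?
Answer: 35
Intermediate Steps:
R(z, r) = -6 - r (R(z, r) = -(6 + r) = -6 - r)
(-7 + L(0))*R(11, -1) = (-7 + 0)*(-6 - 1*(-1)) = -7*(-6 + 1) = -7*(-5) = 35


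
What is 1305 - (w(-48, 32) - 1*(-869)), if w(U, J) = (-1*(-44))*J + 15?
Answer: -987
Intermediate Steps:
w(U, J) = 15 + 44*J (w(U, J) = 44*J + 15 = 15 + 44*J)
1305 - (w(-48, 32) - 1*(-869)) = 1305 - ((15 + 44*32) - 1*(-869)) = 1305 - ((15 + 1408) + 869) = 1305 - (1423 + 869) = 1305 - 1*2292 = 1305 - 2292 = -987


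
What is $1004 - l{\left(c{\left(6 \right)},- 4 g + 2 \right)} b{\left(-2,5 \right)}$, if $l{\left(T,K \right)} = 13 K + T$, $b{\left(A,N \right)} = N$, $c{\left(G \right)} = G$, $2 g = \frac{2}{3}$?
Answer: $\frac{2792}{3} \approx 930.67$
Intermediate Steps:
$g = \frac{1}{3}$ ($g = \frac{2 \cdot \frac{1}{3}}{2} = \frac{1}{2} \cdot \frac{2}{3} = \frac{1}{3} \approx 0.33333$)
$l{\left(T,K \right)} = T + 13 K$
$1004 - l{\left(c{\left(6 \right)},- 4 g + 2 \right)} b{\left(-2,5 \right)} = 1004 - \left(6 + 13 \left(\left(-4\right) \frac{1}{3} + 2\right)\right) 5 = 1004 - \left(6 + 13 \left(- \frac{4}{3} + 2\right)\right) 5 = 1004 - \left(6 + 13 \cdot \frac{2}{3}\right) 5 = 1004 - \left(6 + \frac{26}{3}\right) 5 = 1004 - \frac{44}{3} \cdot 5 = 1004 - \frac{220}{3} = \frac{2792}{3}$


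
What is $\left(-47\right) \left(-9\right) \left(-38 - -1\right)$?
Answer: $-15651$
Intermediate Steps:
$\left(-47\right) \left(-9\right) \left(-38 - -1\right) = 423 \left(-38 + 1\right) = 423 \left(-37\right) = -15651$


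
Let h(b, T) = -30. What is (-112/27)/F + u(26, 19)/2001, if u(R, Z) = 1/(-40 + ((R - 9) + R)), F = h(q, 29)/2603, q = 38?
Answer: 97227301/270135 ≈ 359.92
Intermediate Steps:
F = -30/2603 ≈ -0.011525
u(R, Z) = 1/(-49 + 2*R) (u(R, Z) = 1/(-40 + ((-9 + R) + R)) = 1/(-40 + (-9 + 2*R)) = 1/(-49 + 2*R))
(-112/27)/F + u(26, 19)/2001 = (-112/27)/(-30/2603) + 1/((-49 + 2*26)*2001) = -112/27*(-2603/30) + (1/2001)/(-49 + 52) = -4*28/27*(-2603/30) + (1/2001)/3 = -112/27*(-2603/30) + (1/3)*(1/2001) = 145768/405 + 1/6003 = 97227301/270135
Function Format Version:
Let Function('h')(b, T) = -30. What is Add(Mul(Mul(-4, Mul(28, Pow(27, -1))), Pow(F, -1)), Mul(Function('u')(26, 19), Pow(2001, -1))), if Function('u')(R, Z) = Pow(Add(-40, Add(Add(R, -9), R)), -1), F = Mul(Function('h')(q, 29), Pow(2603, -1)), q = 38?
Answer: Rational(97227301, 270135) ≈ 359.92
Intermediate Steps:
F = Rational(-30, 2603) (F = Mul(-30, Pow(2603, -1)) = Mul(-30, Rational(1, 2603)) = Rational(-30, 2603) ≈ -0.011525)
Function('u')(R, Z) = Pow(Add(-49, Mul(2, R)), -1) (Function('u')(R, Z) = Pow(Add(-40, Add(Add(-9, R), R)), -1) = Pow(Add(-40, Add(-9, Mul(2, R))), -1) = Pow(Add(-49, Mul(2, R)), -1))
Add(Mul(Mul(-4, Mul(28, Pow(27, -1))), Pow(F, -1)), Mul(Function('u')(26, 19), Pow(2001, -1))) = Add(Mul(Mul(-4, Mul(28, Pow(27, -1))), Pow(Rational(-30, 2603), -1)), Mul(Pow(Add(-49, Mul(2, 26)), -1), Pow(2001, -1))) = Add(Mul(Mul(-4, Mul(28, Rational(1, 27))), Rational(-2603, 30)), Mul(Pow(Add(-49, 52), -1), Rational(1, 2001))) = Add(Mul(Mul(-4, Rational(28, 27)), Rational(-2603, 30)), Mul(Pow(3, -1), Rational(1, 2001))) = Add(Mul(Rational(-112, 27), Rational(-2603, 30)), Mul(Rational(1, 3), Rational(1, 2001))) = Add(Rational(145768, 405), Rational(1, 6003)) = Rational(97227301, 270135)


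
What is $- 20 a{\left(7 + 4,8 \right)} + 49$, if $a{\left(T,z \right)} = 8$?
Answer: $-111$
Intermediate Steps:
$- 20 a{\left(7 + 4,8 \right)} + 49 = \left(-20\right) 8 + 49 = -160 + 49 = -111$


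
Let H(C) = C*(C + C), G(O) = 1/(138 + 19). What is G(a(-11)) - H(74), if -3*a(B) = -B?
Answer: -1719463/157 ≈ -10952.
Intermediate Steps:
a(B) = B/3 (a(B) = -(-1)*B/3 = B/3)
G(O) = 1/157
H(C) = 2*C**2 (H(C) = C*(2*C) = 2*C**2)
G(a(-11)) - H(74) = 1/157 - 2*74**2 = 1/157 - 2*5476 = 1/157 - 1*10952 = 1/157 - 10952 = -1719463/157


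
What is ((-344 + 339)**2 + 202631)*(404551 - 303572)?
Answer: 20464000224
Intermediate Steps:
((-344 + 339)**2 + 202631)*(404551 - 303572) = ((-5)**2 + 202631)*100979 = (25 + 202631)*100979 = 202656*100979 = 20464000224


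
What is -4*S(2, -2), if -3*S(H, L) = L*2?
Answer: -16/3 ≈ -5.3333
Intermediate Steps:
S(H, L) = -2*L/3 (S(H, L) = -L*2/3 = -2*L/3)
-4*S(2, -2) = -(-8)*(-2)/3 = -4*4/3 = -16/3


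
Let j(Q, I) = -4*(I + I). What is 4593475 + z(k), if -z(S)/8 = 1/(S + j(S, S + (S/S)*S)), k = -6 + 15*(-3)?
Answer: 3514008367/765 ≈ 4.5935e+6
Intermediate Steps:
j(Q, I) = -8*I
k = -51 (k = -6 - 45 = -51)
z(S) = 8/(15*S) (z(S) = -8/(S - 8*(S + (S/S)*S)) = -8/(S - 8*(S + 1*S)) = -8/(S - 8*(S + S)) = -8/(S - 16*S) = -8*(-1/(15*S)) = -(-8)/(15*S) = 8/(15*S))
4593475 + z(k) = 4593475 + (8/15)/(-51) = 4593475 + (8/15)*(-1/51) = 4593475 - 8/765 = 3514008367/765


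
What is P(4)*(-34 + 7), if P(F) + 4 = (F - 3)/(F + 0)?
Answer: 405/4 ≈ 101.25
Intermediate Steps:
P(F) = -4 + (-3 + F)/F (P(F) = -4 + (F - 3)/(F + 0) = -4 + (-3 + F)/F)
P(4)*(-34 + 7) = (-3 - 3/4)*(-34 + 7) = (-3 - 3*¼)*(-27) = (-3 - ¾)*(-27) = -15/4*(-27) = 405/4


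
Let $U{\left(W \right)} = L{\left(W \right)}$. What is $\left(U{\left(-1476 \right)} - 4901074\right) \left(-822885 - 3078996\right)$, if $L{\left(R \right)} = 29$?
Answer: $19123294365645$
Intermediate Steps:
$U{\left(W \right)} = 29$
$\left(U{\left(-1476 \right)} - 4901074\right) \left(-822885 - 3078996\right) = \left(29 - 4901074\right) \left(-822885 - 3078996\right) = \left(-4901045\right) \left(-3901881\right) = 19123294365645$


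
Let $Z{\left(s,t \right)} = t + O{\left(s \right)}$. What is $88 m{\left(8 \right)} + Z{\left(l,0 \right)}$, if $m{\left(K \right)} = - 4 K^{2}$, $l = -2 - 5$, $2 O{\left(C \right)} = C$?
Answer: $- \frac{45063}{2} \approx -22532.0$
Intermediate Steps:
$O{\left(C \right)} = \frac{C}{2}$
$l = -7$ ($l = -2 - 5 = -7$)
$Z{\left(s,t \right)} = t + \frac{s}{2}$
$88 m{\left(8 \right)} + Z{\left(l,0 \right)} = 88 \left(- 4 \cdot 8^{2}\right) + \left(0 + \frac{1}{2} \left(-7\right)\right) = 88 \left(\left(-4\right) 64\right) + \left(0 - \frac{7}{2}\right) = 88 \left(-256\right) - \frac{7}{2} = -22528 - \frac{7}{2} = - \frac{45063}{2}$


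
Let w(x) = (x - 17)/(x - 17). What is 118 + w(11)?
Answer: 119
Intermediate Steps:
w(x) = 1 (w(x) = (-17 + x)/(-17 + x) = 1)
118 + w(11) = 118 + 1 = 119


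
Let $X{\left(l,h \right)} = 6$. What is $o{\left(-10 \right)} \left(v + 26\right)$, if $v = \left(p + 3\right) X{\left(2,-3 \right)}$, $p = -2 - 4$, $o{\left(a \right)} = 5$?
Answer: $40$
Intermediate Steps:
$p = -6$ ($p = -2 - 4 = -6$)
$v = -18$ ($v = \left(-6 + 3\right) 6 = \left(-3\right) 6 = -18$)
$o{\left(-10 \right)} \left(v + 26\right) = 5 \left(-18 + 26\right) = 5 \cdot 8 = 40$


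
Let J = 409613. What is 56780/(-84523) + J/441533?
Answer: 9551475859/37319693759 ≈ 0.25594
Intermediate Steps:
56780/(-84523) + J/441533 = 56780/(-84523) + 409613/441533 = 56780*(-1/84523) + 409613*(1/441533) = -56780/84523 + 409613/441533 = 9551475859/37319693759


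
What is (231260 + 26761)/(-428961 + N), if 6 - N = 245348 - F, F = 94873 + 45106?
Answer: -86007/178108 ≈ -0.48289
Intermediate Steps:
F = 139979
N = -105363 (N = 6 - (245348 - 1*139979) = 6 - (245348 - 139979) = 6 - 1*105369 = 6 - 105369 = -105363)
(231260 + 26761)/(-428961 + N) = (231260 + 26761)/(-428961 - 105363) = 258021/(-534324) = 258021*(-1/534324) = -86007/178108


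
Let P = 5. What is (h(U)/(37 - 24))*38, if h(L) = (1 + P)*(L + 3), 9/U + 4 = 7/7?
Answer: 0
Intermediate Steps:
U = -3 (U = 9/(-4 + 7/7) = 9/(-4 + 7*(1/7)) = 9/(-4 + 1) = 9/(-3) = 9*(-1/3) = -3)
h(L) = 18 + 6*L (h(L) = (1 + 5)*(L + 3) = 6*(3 + L) = 18 + 6*L)
(h(U)/(37 - 24))*38 = ((18 + 6*(-3))/(37 - 24))*38 = ((18 - 18)/13)*38 = (0*(1/13))*38 = 0*38 = 0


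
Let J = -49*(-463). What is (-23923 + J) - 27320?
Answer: -28556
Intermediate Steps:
J = 22687
(-23923 + J) - 27320 = (-23923 + 22687) - 27320 = -1236 - 27320 = -28556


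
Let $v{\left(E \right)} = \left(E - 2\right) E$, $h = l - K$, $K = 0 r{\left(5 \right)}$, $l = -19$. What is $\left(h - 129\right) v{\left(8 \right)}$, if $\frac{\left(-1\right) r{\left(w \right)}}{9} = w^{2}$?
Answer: $-7104$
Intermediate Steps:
$r{\left(w \right)} = - 9 w^{2}$
$K = 0$ ($K = 0 \left(- 9 \cdot 5^{2}\right) = 0 \left(\left(-9\right) 25\right) = 0 \left(-225\right) = 0$)
$h = -19$ ($h = -19 - 0 = -19 + 0 = -19$)
$v{\left(E \right)} = E \left(-2 + E\right)$ ($v{\left(E \right)} = \left(-2 + E\right) E = E \left(-2 + E\right)$)
$\left(h - 129\right) v{\left(8 \right)} = \left(-19 - 129\right) 8 \left(-2 + 8\right) = - 148 \cdot 8 \cdot 6 = \left(-148\right) 48 = -7104$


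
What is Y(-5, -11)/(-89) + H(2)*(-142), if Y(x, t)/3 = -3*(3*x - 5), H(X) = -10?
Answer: 126200/89 ≈ 1418.0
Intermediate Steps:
Y(x, t) = 45 - 27*x (Y(x, t) = 3*(-3*(3*x - 5)) = 3*(-3*(-5 + 3*x)) = 3*(15 - 9*x) = 45 - 27*x)
Y(-5, -11)/(-89) + H(2)*(-142) = (45 - 27*(-5))/(-89) - 10*(-142) = (45 + 135)*(-1/89) + 1420 = 180*(-1/89) + 1420 = -180/89 + 1420 = 126200/89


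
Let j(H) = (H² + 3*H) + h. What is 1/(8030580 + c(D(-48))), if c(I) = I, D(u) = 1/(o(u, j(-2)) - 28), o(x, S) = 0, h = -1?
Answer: 28/224856239 ≈ 1.2452e-7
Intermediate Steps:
j(H) = -1 + H² + 3*H (j(H) = (H² + 3*H) - 1 = -1 + H² + 3*H)
D(u) = -1/28 (D(u) = 1/(0 - 28) = 1/(-28) = -1/28)
1/(8030580 + c(D(-48))) = 1/(8030580 - 1/28) = 1/(224856239/28) = 28/224856239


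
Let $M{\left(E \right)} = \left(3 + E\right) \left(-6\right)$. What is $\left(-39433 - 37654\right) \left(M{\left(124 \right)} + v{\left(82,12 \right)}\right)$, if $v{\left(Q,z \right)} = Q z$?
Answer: $-17113314$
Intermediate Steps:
$M{\left(E \right)} = -18 - 6 E$
$\left(-39433 - 37654\right) \left(M{\left(124 \right)} + v{\left(82,12 \right)}\right) = \left(-39433 - 37654\right) \left(\left(-18 - 744\right) + 82 \cdot 12\right) = - 77087 \left(\left(-18 - 744\right) + 984\right) = - 77087 \left(-762 + 984\right) = \left(-77087\right) 222 = -17113314$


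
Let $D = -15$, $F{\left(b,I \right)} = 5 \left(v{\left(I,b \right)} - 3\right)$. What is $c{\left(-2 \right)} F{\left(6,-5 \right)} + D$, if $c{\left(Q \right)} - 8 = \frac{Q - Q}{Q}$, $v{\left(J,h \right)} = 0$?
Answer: $-135$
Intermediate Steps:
$F{\left(b,I \right)} = -15$ ($F{\left(b,I \right)} = 5 \left(0 - 3\right) = 5 \left(-3\right) = -15$)
$c{\left(Q \right)} = 8$ ($c{\left(Q \right)} = 8 + \frac{Q - Q}{Q} = 8 + \frac{0}{Q} = 8 + 0 = 8$)
$c{\left(-2 \right)} F{\left(6,-5 \right)} + D = 8 \left(-15\right) - 15 = -120 - 15 = -135$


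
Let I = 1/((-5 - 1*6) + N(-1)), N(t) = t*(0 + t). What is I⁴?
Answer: 1/10000 ≈ 0.00010000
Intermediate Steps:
N(t) = t² (N(t) = t*t = t²)
I = -⅒ (I = 1/((-5 - 1*6) + (-1)²) = 1/((-5 - 6) + 1) = 1/(-11 + 1) = 1/(-10) = -⅒ ≈ -0.10000)
I⁴ = (-⅒)⁴ = 1/10000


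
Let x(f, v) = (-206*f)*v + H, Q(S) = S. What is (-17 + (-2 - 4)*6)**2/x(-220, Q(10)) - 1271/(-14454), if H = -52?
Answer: 308276197/3274900596 ≈ 0.094133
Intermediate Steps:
x(f, v) = -52 - 206*f*v (x(f, v) = (-206*f)*v - 52 = -206*f*v - 52 = -52 - 206*f*v)
(-17 + (-2 - 4)*6)**2/x(-220, Q(10)) - 1271/(-14454) = (-17 + (-2 - 4)*6)**2/(-52 - 206*(-220)*10) - 1271/(-14454) = (-17 - 6*6)**2/(-52 + 453200) - 1271*(-1/14454) = (-17 - 36)**2/453148 + 1271/14454 = (-53)**2*(1/453148) + 1271/14454 = 2809*(1/453148) + 1271/14454 = 2809/453148 + 1271/14454 = 308276197/3274900596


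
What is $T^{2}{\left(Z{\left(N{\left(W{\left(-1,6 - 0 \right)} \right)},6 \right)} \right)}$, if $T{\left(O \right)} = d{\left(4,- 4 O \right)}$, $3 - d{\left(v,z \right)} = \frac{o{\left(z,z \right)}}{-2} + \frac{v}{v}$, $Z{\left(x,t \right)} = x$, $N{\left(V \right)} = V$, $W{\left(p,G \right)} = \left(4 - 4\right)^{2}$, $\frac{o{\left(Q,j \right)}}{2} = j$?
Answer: $4$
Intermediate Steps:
$o{\left(Q,j \right)} = 2 j$
$W{\left(p,G \right)} = 0$ ($W{\left(p,G \right)} = 0^{2} = 0$)
$d{\left(v,z \right)} = 2 + z$ ($d{\left(v,z \right)} = 3 - \left(\frac{2 z}{-2} + \frac{v}{v}\right) = 3 - \left(2 z \left(- \frac{1}{2}\right) + 1\right) = 3 - \left(- z + 1\right) = 3 - \left(1 - z\right) = 3 + \left(-1 + z\right) = 2 + z$)
$T{\left(O \right)} = 2 - 4 O$
$T^{2}{\left(Z{\left(N{\left(W{\left(-1,6 - 0 \right)} \right)},6 \right)} \right)} = \left(2 - 0\right)^{2} = \left(2 + 0\right)^{2} = 2^{2} = 4$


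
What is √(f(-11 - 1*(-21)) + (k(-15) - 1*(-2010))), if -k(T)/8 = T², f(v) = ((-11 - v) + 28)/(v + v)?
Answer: √21035/10 ≈ 14.503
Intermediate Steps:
f(v) = (17 - v)/(2*v) (f(v) = (17 - v)/((2*v)) = (17 - v)*(1/(2*v)) = (17 - v)/(2*v))
k(T) = -8*T²
√(f(-11 - 1*(-21)) + (k(-15) - 1*(-2010))) = √((17 - (-11 - 1*(-21)))/(2*(-11 - 1*(-21))) + (-8*(-15)² - 1*(-2010))) = √((17 - (-11 + 21))/(2*(-11 + 21)) + (-8*225 + 2010)) = √((½)*(17 - 1*10)/10 + (-1800 + 2010)) = √((½)*(⅒)*(17 - 10) + 210) = √((½)*(⅒)*7 + 210) = √(7/20 + 210) = √(4207/20) = √21035/10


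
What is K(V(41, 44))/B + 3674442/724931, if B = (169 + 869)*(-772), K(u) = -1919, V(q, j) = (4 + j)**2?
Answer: 2945853797101/580913307816 ≈ 5.0711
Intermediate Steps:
B = -801336 (B = 1038*(-772) = -801336)
K(V(41, 44))/B + 3674442/724931 = -1919/(-801336) + 3674442/724931 = -1919*(-1/801336) + 3674442*(1/724931) = 1919/801336 + 3674442/724931 = 2945853797101/580913307816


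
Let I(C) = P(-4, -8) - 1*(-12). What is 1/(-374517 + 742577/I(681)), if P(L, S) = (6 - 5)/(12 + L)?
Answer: -97/30387533 ≈ -3.1921e-6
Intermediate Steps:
P(L, S) = 1/(12 + L)
I(C) = 97/8 (I(C) = 1/(12 - 4) - 1*(-12) = 1/8 + 12 = ⅛ + 12 = 97/8)
1/(-374517 + 742577/I(681)) = 1/(-374517 + 742577/(97/8)) = 1/(-374517 + 742577*(8/97)) = 1/(-374517 + 5940616/97) = 1/(-30387533/97) = -97/30387533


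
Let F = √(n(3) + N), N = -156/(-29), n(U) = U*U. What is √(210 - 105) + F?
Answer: √105 + √12093/29 ≈ 14.039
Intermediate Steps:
n(U) = U²
N = 156/29 (N = -156*(-1/29) = 156/29 ≈ 5.3793)
F = √12093/29 (F = √(3² + 156/29) = √(9 + 156/29) = √(417/29) = √12093/29 ≈ 3.7920)
√(210 - 105) + F = √(210 - 105) + √12093/29 = √105 + √12093/29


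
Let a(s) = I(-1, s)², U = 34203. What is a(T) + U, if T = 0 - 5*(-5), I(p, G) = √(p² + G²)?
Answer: 34829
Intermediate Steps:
I(p, G) = √(G² + p²)
T = 25 (T = 0 + 25 = 25)
a(s) = 1 + s² (a(s) = (√(s² + (-1)²))² = (√(s² + 1))² = (√(1 + s²))² = 1 + s²)
a(T) + U = (1 + 25²) + 34203 = (1 + 625) + 34203 = 626 + 34203 = 34829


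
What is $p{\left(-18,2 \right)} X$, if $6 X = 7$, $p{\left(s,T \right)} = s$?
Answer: $-21$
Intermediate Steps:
$X = \frac{7}{6}$ ($X = \frac{1}{6} \cdot 7 = \frac{7}{6} \approx 1.1667$)
$p{\left(-18,2 \right)} X = \left(-18\right) \frac{7}{6} = -21$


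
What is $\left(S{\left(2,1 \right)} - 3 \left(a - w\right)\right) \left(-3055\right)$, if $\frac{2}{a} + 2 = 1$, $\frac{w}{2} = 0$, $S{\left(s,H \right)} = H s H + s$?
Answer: $-30550$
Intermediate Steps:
$S{\left(s,H \right)} = s + s H^{2}$ ($S{\left(s,H \right)} = s H^{2} + s = s + s H^{2}$)
$w = 0$ ($w = 2 \cdot 0 = 0$)
$a = -2$ ($a = \frac{2}{-2 + 1} = \frac{2}{-1} = 2 \left(-1\right) = -2$)
$\left(S{\left(2,1 \right)} - 3 \left(a - w\right)\right) \left(-3055\right) = \left(2 \left(1 + 1^{2}\right) - 3 \left(-2 - 0\right)\right) \left(-3055\right) = \left(2 \left(1 + 1\right) - 3 \left(-2 + 0\right)\right) \left(-3055\right) = \left(2 \cdot 2 - -6\right) \left(-3055\right) = \left(4 + 6\right) \left(-3055\right) = 10 \left(-3055\right) = -30550$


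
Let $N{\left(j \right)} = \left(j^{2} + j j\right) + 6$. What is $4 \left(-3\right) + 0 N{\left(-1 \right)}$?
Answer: $-12$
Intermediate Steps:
$N{\left(j \right)} = 6 + 2 j^{2}$ ($N{\left(j \right)} = \left(j^{2} + j^{2}\right) + 6 = 2 j^{2} + 6 = 6 + 2 j^{2}$)
$4 \left(-3\right) + 0 N{\left(-1 \right)} = 4 \left(-3\right) + 0 \left(6 + 2 \left(-1\right)^{2}\right) = -12 + 0 \left(6 + 2 \cdot 1\right) = -12 + 0 \left(6 + 2\right) = -12 + 0 \cdot 8 = -12 + 0 = -12$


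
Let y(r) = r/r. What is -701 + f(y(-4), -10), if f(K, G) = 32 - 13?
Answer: -682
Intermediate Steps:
y(r) = 1
f(K, G) = 19
-701 + f(y(-4), -10) = -701 + 19 = -682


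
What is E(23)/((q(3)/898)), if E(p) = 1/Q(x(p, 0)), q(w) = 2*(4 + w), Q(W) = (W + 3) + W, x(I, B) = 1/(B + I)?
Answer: 10327/497 ≈ 20.779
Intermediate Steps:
Q(W) = 3 + 2*W (Q(W) = (3 + W) + W = 3 + 2*W)
q(w) = 8 + 2*w
E(p) = 1/(3 + 2/p) (E(p) = 1/(3 + 2/(0 + p)) = 1/(3 + 2/p))
E(23)/((q(3)/898)) = (23/(2 + 3*23))/(((8 + 2*3)/898)) = (23/(2 + 69))/(((8 + 6)*(1/898))) = (23/71)/((14*(1/898))) = (23*(1/71))/(7/449) = (23/71)*(449/7) = 10327/497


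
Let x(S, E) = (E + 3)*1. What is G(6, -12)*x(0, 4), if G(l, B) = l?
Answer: 42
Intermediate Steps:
x(S, E) = 3 + E (x(S, E) = (3 + E)*1 = 3 + E)
G(6, -12)*x(0, 4) = 6*(3 + 4) = 6*7 = 42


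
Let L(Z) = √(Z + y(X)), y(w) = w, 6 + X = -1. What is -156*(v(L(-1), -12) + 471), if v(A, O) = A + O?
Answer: -71604 - 312*I*√2 ≈ -71604.0 - 441.23*I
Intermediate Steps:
X = -7 (X = -6 - 1 = -7)
L(Z) = √(-7 + Z) (L(Z) = √(Z - 7) = √(-7 + Z))
-156*(v(L(-1), -12) + 471) = -156*((√(-7 - 1) - 12) + 471) = -156*((√(-8) - 12) + 471) = -156*((2*I*√2 - 12) + 471) = -156*((-12 + 2*I*√2) + 471) = -156*(459 + 2*I*√2) = -71604 - 312*I*√2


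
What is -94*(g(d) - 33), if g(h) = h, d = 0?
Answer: 3102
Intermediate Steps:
-94*(g(d) - 33) = -94*(0 - 33) = -94*(-33) = 3102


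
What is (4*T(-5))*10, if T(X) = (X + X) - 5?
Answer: -600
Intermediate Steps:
T(X) = -5 + 2*X (T(X) = 2*X - 5 = -5 + 2*X)
(4*T(-5))*10 = (4*(-5 + 2*(-5)))*10 = (4*(-5 - 10))*10 = (4*(-15))*10 = -60*10 = -600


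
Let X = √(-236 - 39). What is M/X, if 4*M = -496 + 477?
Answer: 19*I*√11/220 ≈ 0.28644*I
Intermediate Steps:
X = 5*I*√11 (X = √(-275) = 5*I*√11 ≈ 16.583*I)
M = -19/4 (M = (-496 + 477)/4 = (¼)*(-19) = -19/4 ≈ -4.7500)
M/X = -19*(-I*√11/55)/4 = -(-19)*I*√11/220 = 19*I*√11/220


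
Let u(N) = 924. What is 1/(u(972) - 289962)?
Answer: -1/289038 ≈ -3.4598e-6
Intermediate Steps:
1/(u(972) - 289962) = 1/(924 - 289962) = 1/(-289038) = -1/289038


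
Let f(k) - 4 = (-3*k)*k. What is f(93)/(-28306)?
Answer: 25943/28306 ≈ 0.91652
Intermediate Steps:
f(k) = 4 - 3*k² (f(k) = 4 + (-3*k)*k = 4 - 3*k²)
f(93)/(-28306) = (4 - 3*93²)/(-28306) = (4 - 3*8649)*(-1/28306) = (4 - 25947)*(-1/28306) = -25943*(-1/28306) = 25943/28306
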